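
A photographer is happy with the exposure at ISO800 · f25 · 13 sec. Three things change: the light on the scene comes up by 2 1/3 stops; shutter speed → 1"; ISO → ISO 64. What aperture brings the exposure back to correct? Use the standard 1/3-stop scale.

f/4.5

Scene light: 2 1/3 stops brighter.
Shutter speed: 13 → 10 → 8 → 6 → 5 → 4 → 3.2 → 2.5 → 2 → 1.6 → 1.3 → 1 — 3 2/3 stops shorter (darker).
ISO: 800 → 640 → 500 → 400 → 320 → 250 → 200 → 160 → 125 → 100 → 80 → 64 — 3 2/3 stops dropped (darker).
Net so far: 5 stops darker. Aperture: f/25 → f/22 → f/20 → f/18 → f/16 → f/14 → f/13 → f/11 → f/10 → f/9 → f/8 → f/7.1 → f/6.3 → f/5.6 → f/5 → f/4.5.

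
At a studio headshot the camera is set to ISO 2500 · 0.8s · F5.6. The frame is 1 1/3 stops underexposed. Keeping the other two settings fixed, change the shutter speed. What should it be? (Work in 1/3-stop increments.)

2 s

Underexposed by 1 1/3 stops → need 1 1/3 stops brighter.
Shutter speed: 0.8 → 1 → 1.3 → 1.6 → 2.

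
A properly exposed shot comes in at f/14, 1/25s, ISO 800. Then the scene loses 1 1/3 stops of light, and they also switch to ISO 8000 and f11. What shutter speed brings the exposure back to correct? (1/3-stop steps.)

Scene light: 1 1/3 stops darker.
ISO: 800 → 1000 → 1250 → 1600 → 2000 → 2500 → 3200 → 4000 → 5000 → 6400 → 8000 — 3 1/3 stops raised (brighter).
Aperture: f/14 → f/13 → f/11 — 2/3 stop wider (brighter).
Net so far: 2 2/3 stops brighter. Shutter speed: 1/25 → 1/30 → 1/40 → 1/50 → 1/60 → 1/80 → 1/100 → 1/125 → 1/160.

1/160s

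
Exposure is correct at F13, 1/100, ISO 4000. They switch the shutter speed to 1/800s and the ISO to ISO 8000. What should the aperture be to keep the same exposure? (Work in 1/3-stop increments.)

f/6.3

Shutter speed: 1/100 → 1/125 → 1/160 → 1/200 → 1/250 → 1/320 → 1/400 → 1/500 → 1/640 → 1/800 — 3 stops faster (darker).
ISO: 4000 → 5000 → 6400 → 8000 — 1 stop higher (brighter).
Net change so far: 2 stops darker. Offset with the aperture: f/13 → f/11 → f/10 → f/9 → f/8 → f/7.1 → f/6.3.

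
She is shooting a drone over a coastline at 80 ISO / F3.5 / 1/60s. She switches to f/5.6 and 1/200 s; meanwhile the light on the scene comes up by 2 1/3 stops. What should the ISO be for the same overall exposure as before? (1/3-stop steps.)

Scene light: 2 1/3 stops brighter.
Aperture: f/3.5 → f/4 → f/4.5 → f/5 → f/5.6 — 1 1/3 stops stopped down (darker).
Shutter speed: 1/60 → 1/80 → 1/100 → 1/125 → 1/160 → 1/200 — 1 2/3 stops shorter (darker).
Net so far: 2/3 stop darker. ISO: 80 → 100 → 125.

ISO 125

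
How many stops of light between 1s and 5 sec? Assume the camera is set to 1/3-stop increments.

1 → 1.3 → 1.6 → 2 → 2.5 → 3.2 → 4 → 5 — count the steps: 7 third-stops = 2 1/3 stops.

2 1/3 stops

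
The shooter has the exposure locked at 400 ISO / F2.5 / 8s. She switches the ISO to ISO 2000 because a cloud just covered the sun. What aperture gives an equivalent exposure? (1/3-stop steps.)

f/5.6

ISO: 400 → 500 → 640 → 800 → 1000 → 1250 → 1600 → 2000 — 2 1/3 stops higher (brighter).
Need 2 1/3 stops darker from the aperture: f/2.5 → f/2.8 → f/3.2 → f/3.5 → f/4 → f/4.5 → f/5 → f/5.6.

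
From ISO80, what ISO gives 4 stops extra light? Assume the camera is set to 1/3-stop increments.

ISO: 80 → 100 → 125 → 160 → 200 → 250 → 320 → 400 → 500 → 640 → 800 → 1000 → 1250 — 4 stops higher (brighter).

ISO 1250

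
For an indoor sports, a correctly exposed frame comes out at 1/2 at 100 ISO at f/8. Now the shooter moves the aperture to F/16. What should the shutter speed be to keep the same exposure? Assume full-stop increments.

Aperture: f/8 → f/11 → f/16 — 2 stops narrower (darker).
Need 2 stops brighter from the shutter speed: 1/2 → 1 → 2.

2 s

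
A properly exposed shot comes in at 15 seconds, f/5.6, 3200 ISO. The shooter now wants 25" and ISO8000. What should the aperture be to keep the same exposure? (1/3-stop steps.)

f/11

Shutter speed: 15 → 20 → 25 — 2/3 stop slower (brighter).
ISO: 3200 → 4000 → 5000 → 6400 → 8000 — 1 1/3 stops higher (brighter).
Net change so far: 2 stops brighter. Offset with the aperture: f/5.6 → f/6.3 → f/7.1 → f/8 → f/9 → f/10 → f/11.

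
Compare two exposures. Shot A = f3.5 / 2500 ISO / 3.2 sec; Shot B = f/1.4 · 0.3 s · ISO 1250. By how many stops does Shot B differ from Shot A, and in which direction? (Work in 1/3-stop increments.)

Aperture: f/3.5 → f/3.2 → f/2.8 → f/2.5 → f/2.2 → f/2 → f/1.8 → f/1.6 → f/1.4 — 2 2/3 stops larger aperture (brighter).
Shutter speed: 3.2 → 2.5 → 2 → 1.6 → 1.3 → 1 → 0.8 → 0.6 → 0.5 → 0.4 → 0.3 — 3 1/3 stops faster (darker).
ISO: 2500 → 2000 → 1600 → 1250 — 1 stop lower (darker).
Net: +2 2/3 −3 1/3 −1 = −1 2/3 stops.

1 2/3 stops darker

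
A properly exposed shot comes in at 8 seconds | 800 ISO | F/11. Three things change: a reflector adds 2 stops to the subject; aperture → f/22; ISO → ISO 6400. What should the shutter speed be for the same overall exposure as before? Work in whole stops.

Scene light: 2 stops brighter.
Aperture: f/11 → f/16 → f/22 — 2 stops smaller aperture (darker).
ISO: 800 → 1600 → 3200 → 6400 — 3 stops raised (brighter).
Net so far: 3 stops brighter. Shutter speed: 8 → 4 → 2 → 1.

1 s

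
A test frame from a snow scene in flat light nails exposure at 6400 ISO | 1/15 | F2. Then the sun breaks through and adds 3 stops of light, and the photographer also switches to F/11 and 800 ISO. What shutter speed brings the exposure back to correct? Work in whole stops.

Scene light: 3 stops brighter.
Aperture: f/2 → f/2.8 → f/4 → f/5.6 → f/8 → f/11 — 5 stops stopped down (darker).
ISO: 6400 → 3200 → 1600 → 800 — 3 stops dropped (darker).
Net so far: 5 stops darker. Shutter speed: 1/15 → 1/8 → 1/4 → 1/2 → 1 → 2.

2 s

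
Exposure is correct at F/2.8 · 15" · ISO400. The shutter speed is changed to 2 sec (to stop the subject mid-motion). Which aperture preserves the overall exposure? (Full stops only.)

f/1.0

Shutter speed: 15 → 8 → 4 → 2 — 3 stops shorter (darker).
Need 3 stops brighter from the aperture: f/2.8 → f/2 → f/1.4 → f/1.0.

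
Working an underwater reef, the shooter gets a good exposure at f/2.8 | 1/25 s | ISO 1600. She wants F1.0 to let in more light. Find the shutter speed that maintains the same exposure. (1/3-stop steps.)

Aperture: f/2.8 → f/2.5 → f/2.2 → f/2 → f/1.8 → f/1.6 → f/1.4 → f/1.2 → f/1.1 → f/1.0 — 3 stops larger aperture (brighter).
Need 3 stops darker from the shutter speed: 1/25 → 1/30 → 1/40 → 1/50 → 1/60 → 1/80 → 1/100 → 1/125 → 1/160 → 1/200.

1/200s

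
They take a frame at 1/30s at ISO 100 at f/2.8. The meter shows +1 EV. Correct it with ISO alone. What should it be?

Overexposed by 1 stop → need 1 stop darker.
ISO: 100 → 50.

ISO 50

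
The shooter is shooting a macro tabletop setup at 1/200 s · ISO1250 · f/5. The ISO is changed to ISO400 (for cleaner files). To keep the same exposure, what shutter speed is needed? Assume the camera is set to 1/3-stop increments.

1/60s

ISO: 1250 → 1000 → 800 → 640 → 500 → 400 — 1 2/3 stops lower (darker).
Need 1 2/3 stops brighter from the shutter speed: 1/200 → 1/160 → 1/125 → 1/100 → 1/80 → 1/60.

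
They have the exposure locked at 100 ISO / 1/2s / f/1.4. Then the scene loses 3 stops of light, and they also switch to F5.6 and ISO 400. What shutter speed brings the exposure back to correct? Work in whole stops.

Scene light: 3 stops darker.
Aperture: f/1.4 → f/2 → f/2.8 → f/4 → f/5.6 — 4 stops smaller aperture (darker).
ISO: 100 → 200 → 400 — 2 stops higher (brighter).
Net so far: 5 stops darker. Shutter speed: 1/2 → 1 → 2 → 4 → 8 → 15.

15 s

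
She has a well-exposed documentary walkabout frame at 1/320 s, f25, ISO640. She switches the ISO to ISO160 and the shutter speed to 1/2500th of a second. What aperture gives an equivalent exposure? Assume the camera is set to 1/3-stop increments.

f/4.5

ISO: 640 → 500 → 400 → 320 → 250 → 200 → 160 — 2 stops dropped (darker).
Shutter speed: 1/320 → 1/400 → 1/500 → 1/640 → 1/800 → 1/1000 → 1/1250 → 1/1600 → 1/2000 → 1/2500 — 3 stops faster (darker).
Net change so far: 5 stops darker. Offset with the aperture: f/25 → f/22 → f/20 → f/18 → f/16 → f/14 → f/13 → f/11 → f/10 → f/9 → f/8 → f/7.1 → f/6.3 → f/5.6 → f/5 → f/4.5.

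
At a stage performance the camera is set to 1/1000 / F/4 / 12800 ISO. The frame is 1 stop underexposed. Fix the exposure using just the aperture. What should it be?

f/2.8

Underexposed by 1 stop → need 1 stop brighter.
Aperture: f/4 → f/2.8.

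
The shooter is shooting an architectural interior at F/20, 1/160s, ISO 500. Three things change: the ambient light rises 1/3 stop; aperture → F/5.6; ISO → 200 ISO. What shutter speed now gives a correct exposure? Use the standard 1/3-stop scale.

1/1000s

Scene light: 1/3 stop brighter.
Aperture: f/20 → f/18 → f/16 → f/14 → f/13 → f/11 → f/10 → f/9 → f/8 → f/7.1 → f/6.3 → f/5.6 — 3 2/3 stops wider (brighter).
ISO: 500 → 400 → 320 → 250 → 200 — 1 1/3 stops lower (darker).
Net so far: 2 2/3 stops brighter. Shutter speed: 1/160 → 1/200 → 1/250 → 1/320 → 1/400 → 1/500 → 1/640 → 1/800 → 1/1000.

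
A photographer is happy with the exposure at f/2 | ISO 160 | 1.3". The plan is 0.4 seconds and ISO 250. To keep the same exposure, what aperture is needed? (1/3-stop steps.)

Shutter speed: 1.3 → 1 → 0.8 → 0.6 → 0.5 → 0.4 — 1 2/3 stops faster (darker).
ISO: 160 → 200 → 250 — 2/3 stop raised (brighter).
Net change so far: 1 stop darker. Offset with the aperture: f/2 → f/1.8 → f/1.6 → f/1.4.

f/1.4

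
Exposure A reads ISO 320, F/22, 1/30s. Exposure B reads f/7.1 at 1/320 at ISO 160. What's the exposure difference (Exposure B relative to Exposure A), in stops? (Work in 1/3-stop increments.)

Aperture: f/22 → f/20 → f/18 → f/16 → f/14 → f/13 → f/11 → f/10 → f/9 → f/8 → f/7.1 — 3 1/3 stops opened up (brighter).
Shutter speed: 1/30 → 1/40 → 1/50 → 1/60 → 1/80 → 1/100 → 1/125 → 1/160 → 1/200 → 1/250 → 1/320 — 3 1/3 stops shorter (darker).
ISO: 320 → 250 → 200 → 160 — 1 stop dropped (darker).
Net: +3 1/3 −3 1/3 −1 = −1 stop.

1 stop darker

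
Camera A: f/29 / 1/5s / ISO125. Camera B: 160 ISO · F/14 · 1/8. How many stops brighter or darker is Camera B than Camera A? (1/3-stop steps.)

Aperture: f/29 → f/25 → f/22 → f/20 → f/18 → f/16 → f/14 — 2 stops wider (brighter).
Shutter speed: 1/5 → 1/6 → 1/8 — 2/3 stop faster (darker).
ISO: 125 → 160 — 1/3 stop raised (brighter).
Net: +2 −2/3 +1/3 = +1 2/3 stops.

1 2/3 stops brighter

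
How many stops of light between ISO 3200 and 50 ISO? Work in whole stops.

6 stops

3200 → 1600 → 800 → 400 → 200 → 100 → 50 — count the steps: 6 stops.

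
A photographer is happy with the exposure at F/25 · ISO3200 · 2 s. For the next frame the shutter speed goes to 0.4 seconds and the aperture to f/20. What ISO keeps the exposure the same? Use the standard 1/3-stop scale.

Shutter speed: 2 → 1.6 → 1.3 → 1 → 0.8 → 0.6 → 0.5 → 0.4 — 2 1/3 stops shorter (darker).
Aperture: f/25 → f/22 → f/20 — 2/3 stop wider (brighter).
Net change so far: 1 2/3 stops darker. Offset with the ISO: 3200 → 4000 → 5000 → 6400 → 8000 → 10000.

ISO 10000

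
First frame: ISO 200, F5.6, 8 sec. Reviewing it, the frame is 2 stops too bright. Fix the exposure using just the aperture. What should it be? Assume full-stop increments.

f/11

Overexposed by 2 stops → need 2 stops darker.
Aperture: f/5.6 → f/8 → f/11.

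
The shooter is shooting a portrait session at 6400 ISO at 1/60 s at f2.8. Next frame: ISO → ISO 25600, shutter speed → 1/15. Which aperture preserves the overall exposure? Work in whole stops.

f/11

ISO: 6400 → 12800 → 25600 — 2 stops raised (brighter).
Shutter speed: 1/60 → 1/30 → 1/15 — 2 stops slower (brighter).
Net change so far: 4 stops brighter. Offset with the aperture: f/2.8 → f/4 → f/5.6 → f/8 → f/11.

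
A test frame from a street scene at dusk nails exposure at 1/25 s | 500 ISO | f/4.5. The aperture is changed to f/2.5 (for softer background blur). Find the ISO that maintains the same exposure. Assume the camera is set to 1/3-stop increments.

Aperture: f/4.5 → f/4 → f/3.5 → f/3.2 → f/2.8 → f/2.5 — 1 2/3 stops opened up (brighter).
Need 1 2/3 stops darker from the ISO: 500 → 400 → 320 → 250 → 200 → 160.

ISO 160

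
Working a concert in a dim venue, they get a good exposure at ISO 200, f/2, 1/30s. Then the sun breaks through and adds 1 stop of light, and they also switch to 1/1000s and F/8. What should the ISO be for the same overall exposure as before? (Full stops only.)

ISO 51200

Scene light: 1 stop brighter.
Shutter speed: 1/30 → 1/60 → 1/125 → 1/250 → 1/500 → 1/1000 — 5 stops shorter (darker).
Aperture: f/2 → f/2.8 → f/4 → f/5.6 → f/8 — 4 stops narrower (darker).
Net so far: 8 stops darker. ISO: 200 → 400 → 800 → 1600 → 3200 → 6400 → 12800 → 25600 → 51200.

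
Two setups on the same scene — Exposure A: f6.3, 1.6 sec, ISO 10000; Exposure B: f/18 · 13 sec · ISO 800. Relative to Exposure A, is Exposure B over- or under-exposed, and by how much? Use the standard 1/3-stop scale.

3 2/3 stops darker

Aperture: f/6.3 → f/7.1 → f/8 → f/9 → f/10 → f/11 → f/13 → f/14 → f/16 → f/18 — 3 stops smaller aperture (darker).
Shutter speed: 1.6 → 2 → 2.5 → 3.2 → 4 → 5 → 6 → 8 → 10 → 13 — 3 stops slower (brighter).
ISO: 10000 → 8000 → 6400 → 5000 → 4000 → 3200 → 2500 → 2000 → 1600 → 1250 → 1000 → 800 — 3 2/3 stops lower (darker).
Net: −3 +3 −3 2/3 = −3 2/3 stops.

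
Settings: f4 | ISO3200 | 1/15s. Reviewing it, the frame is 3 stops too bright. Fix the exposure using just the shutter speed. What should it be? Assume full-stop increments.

Overexposed by 3 stops → need 3 stops darker.
Shutter speed: 1/15 → 1/30 → 1/60 → 1/125.

1/125s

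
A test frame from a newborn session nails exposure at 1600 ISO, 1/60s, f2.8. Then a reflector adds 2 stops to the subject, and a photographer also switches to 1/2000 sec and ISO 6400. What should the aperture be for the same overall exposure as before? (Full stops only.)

Scene light: 2 stops brighter.
Shutter speed: 1/60 → 1/125 → 1/250 → 1/500 → 1/1000 → 1/2000 — 5 stops faster (darker).
ISO: 1600 → 3200 → 6400 — 2 stops higher (brighter).
Net so far: 1 stop darker. Aperture: f/2.8 → f/2.

f/2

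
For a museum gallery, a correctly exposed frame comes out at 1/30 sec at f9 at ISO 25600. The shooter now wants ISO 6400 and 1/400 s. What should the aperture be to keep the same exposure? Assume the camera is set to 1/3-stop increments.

f/1.2

ISO: 25600 → 20000 → 16000 → 12800 → 10000 → 8000 → 6400 — 2 stops dropped (darker).
Shutter speed: 1/30 → 1/40 → 1/50 → 1/60 → 1/80 → 1/100 → 1/125 → 1/160 → 1/200 → 1/250 → 1/320 → 1/400 — 3 2/3 stops shorter (darker).
Net change so far: 5 2/3 stops darker. Offset with the aperture: f/9 → f/8 → f/7.1 → f/6.3 → f/5.6 → f/5 → f/4.5 → f/4 → f/3.5 → f/3.2 → f/2.8 → f/2.5 → f/2.2 → f/2 → f/1.8 → f/1.6 → f/1.4 → f/1.2.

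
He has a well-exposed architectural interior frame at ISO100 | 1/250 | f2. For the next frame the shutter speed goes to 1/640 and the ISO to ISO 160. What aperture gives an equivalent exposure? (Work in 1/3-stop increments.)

Shutter speed: 1/250 → 1/320 → 1/400 → 1/500 → 1/640 — 1 1/3 stops shorter (darker).
ISO: 100 → 125 → 160 — 2/3 stop raised (brighter).
Net change so far: 2/3 stop darker. Offset with the aperture: f/2 → f/1.8 → f/1.6.

f/1.6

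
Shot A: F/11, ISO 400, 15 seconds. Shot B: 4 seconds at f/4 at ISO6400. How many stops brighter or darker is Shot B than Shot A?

5 stops brighter

Aperture: f/11 → f/8 → f/5.6 → f/4 — 3 stops larger aperture (brighter).
Shutter speed: 15 → 8 → 4 — 2 stops shorter (darker).
ISO: 400 → 800 → 1600 → 3200 → 6400 — 4 stops higher (brighter).
Net: +3 −2 +4 = +5 stops.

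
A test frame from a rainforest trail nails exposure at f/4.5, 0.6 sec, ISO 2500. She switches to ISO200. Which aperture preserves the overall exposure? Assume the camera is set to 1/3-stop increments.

ISO: 2500 → 2000 → 1600 → 1250 → 1000 → 800 → 640 → 500 → 400 → 320 → 250 → 200 — 3 2/3 stops lower (darker).
Need 3 2/3 stops brighter from the aperture: f/4.5 → f/4 → f/3.5 → f/3.2 → f/2.8 → f/2.5 → f/2.2 → f/2 → f/1.8 → f/1.6 → f/1.4 → f/1.2.

f/1.2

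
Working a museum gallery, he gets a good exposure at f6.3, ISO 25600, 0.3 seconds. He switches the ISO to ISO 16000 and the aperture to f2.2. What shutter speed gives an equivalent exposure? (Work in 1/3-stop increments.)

ISO: 25600 → 20000 → 16000 — 2/3 stop lower (darker).
Aperture: f/6.3 → f/5.6 → f/5 → f/4.5 → f/4 → f/3.5 → f/3.2 → f/2.8 → f/2.5 → f/2.2 — 3 stops larger aperture (brighter).
Net change so far: 2 1/3 stops brighter. Offset with the shutter speed: 0.3 → 1/4 → 1/5 → 1/6 → 1/8 → 1/10 → 1/13 → 1/15.

1/15s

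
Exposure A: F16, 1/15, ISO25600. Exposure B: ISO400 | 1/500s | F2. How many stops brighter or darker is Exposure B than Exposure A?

Aperture: f/16 → f/11 → f/8 → f/5.6 → f/4 → f/2.8 → f/2 — 6 stops wider (brighter).
Shutter speed: 1/15 → 1/30 → 1/60 → 1/125 → 1/250 → 1/500 — 5 stops shorter (darker).
ISO: 25600 → 12800 → 6400 → 3200 → 1600 → 800 → 400 — 6 stops lower (darker).
Net: +6 −5 −6 = −5 stops.

5 stops darker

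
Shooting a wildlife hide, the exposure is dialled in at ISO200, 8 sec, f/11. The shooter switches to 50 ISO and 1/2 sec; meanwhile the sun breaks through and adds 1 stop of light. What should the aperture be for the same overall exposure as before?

f/2

Scene light: 1 stop brighter.
ISO: 200 → 100 → 50 — 2 stops dropped (darker).
Shutter speed: 8 → 4 → 2 → 1 → 1/2 — 4 stops shorter (darker).
Net so far: 5 stops darker. Aperture: f/11 → f/8 → f/5.6 → f/4 → f/2.8 → f/2.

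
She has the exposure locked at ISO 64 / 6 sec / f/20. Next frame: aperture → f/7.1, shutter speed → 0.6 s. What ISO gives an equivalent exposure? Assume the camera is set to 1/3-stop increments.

Aperture: f/20 → f/18 → f/16 → f/14 → f/13 → f/11 → f/10 → f/9 → f/8 → f/7.1 — 3 stops opened up (brighter).
Shutter speed: 6 → 5 → 4 → 3.2 → 2.5 → 2 → 1.6 → 1.3 → 1 → 0.8 → 0.6 — 3 1/3 stops shorter (darker).
Net change so far: 1/3 stop darker. Offset with the ISO: 64 → 80.

ISO 80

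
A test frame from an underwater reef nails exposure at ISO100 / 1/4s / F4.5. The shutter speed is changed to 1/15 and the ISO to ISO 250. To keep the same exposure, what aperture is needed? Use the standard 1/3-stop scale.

Shutter speed: 1/4 → 1/5 → 1/6 → 1/8 → 1/10 → 1/13 → 1/15 — 2 stops shorter (darker).
ISO: 100 → 125 → 160 → 200 → 250 — 1 1/3 stops higher (brighter).
Net change so far: 2/3 stop darker. Offset with the aperture: f/4.5 → f/4 → f/3.5.

f/3.5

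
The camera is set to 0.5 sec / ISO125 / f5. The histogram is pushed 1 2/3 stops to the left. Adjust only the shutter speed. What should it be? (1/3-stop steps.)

Underexposed by 1 2/3 stops → need 1 2/3 stops brighter.
Shutter speed: 0.5 → 0.6 → 0.8 → 1 → 1.3 → 1.6.

1.6 s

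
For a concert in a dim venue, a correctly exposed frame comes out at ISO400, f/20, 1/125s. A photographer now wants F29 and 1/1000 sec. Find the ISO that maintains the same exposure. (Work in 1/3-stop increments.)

Aperture: f/20 → f/22 → f/25 → f/29 — 1 stop narrower (darker).
Shutter speed: 1/125 → 1/160 → 1/200 → 1/250 → 1/320 → 1/400 → 1/500 → 1/640 → 1/800 → 1/1000 — 3 stops faster (darker).
Net change so far: 4 stops darker. Offset with the ISO: 400 → 500 → 640 → 800 → 1000 → 1250 → 1600 → 2000 → 2500 → 3200 → 4000 → 5000 → 6400.

ISO 6400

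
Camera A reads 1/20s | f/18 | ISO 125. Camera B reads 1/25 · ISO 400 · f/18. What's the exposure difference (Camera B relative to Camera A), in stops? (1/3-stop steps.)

1 1/3 stops brighter

Aperture: unchanged.
Shutter speed: 1/20 → 1/25 — 1/3 stop faster (darker).
ISO: 125 → 160 → 200 → 250 → 320 → 400 — 1 2/3 stops higher (brighter).
Net: −1/3 +1 2/3 = +1 1/3 stops.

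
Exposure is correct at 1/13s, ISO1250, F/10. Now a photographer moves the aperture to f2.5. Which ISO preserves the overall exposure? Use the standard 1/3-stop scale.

Aperture: f/10 → f/9 → f/8 → f/7.1 → f/6.3 → f/5.6 → f/5 → f/4.5 → f/4 → f/3.5 → f/3.2 → f/2.8 → f/2.5 — 4 stops wider (brighter).
Need 4 stops darker from the ISO: 1250 → 1000 → 800 → 640 → 500 → 400 → 320 → 250 → 200 → 160 → 125 → 100 → 80.

ISO 80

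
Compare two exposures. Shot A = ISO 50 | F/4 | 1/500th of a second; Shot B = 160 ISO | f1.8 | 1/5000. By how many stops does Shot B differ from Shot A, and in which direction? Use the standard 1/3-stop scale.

2/3 stop brighter

Aperture: f/4 → f/3.5 → f/3.2 → f/2.8 → f/2.5 → f/2.2 → f/2 → f/1.8 — 2 1/3 stops wider (brighter).
Shutter speed: 1/500 → 1/640 → 1/800 → 1/1000 → 1/1250 → 1/1600 → 1/2000 → 1/2500 → 1/3200 → 1/4000 → 1/5000 — 3 1/3 stops shorter (darker).
ISO: 50 → 64 → 80 → 100 → 125 → 160 — 1 2/3 stops higher (brighter).
Net: +2 1/3 −3 1/3 +1 2/3 = +2/3 stops.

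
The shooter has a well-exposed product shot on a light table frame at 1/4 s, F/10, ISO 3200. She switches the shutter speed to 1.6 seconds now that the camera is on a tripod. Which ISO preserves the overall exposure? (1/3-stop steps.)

ISO 500

Shutter speed: 1/4 → 0.3 → 0.4 → 0.5 → 0.6 → 0.8 → 1 → 1.3 → 1.6 — 2 2/3 stops longer (brighter).
Need 2 2/3 stops darker from the ISO: 3200 → 2500 → 2000 → 1600 → 1250 → 1000 → 800 → 640 → 500.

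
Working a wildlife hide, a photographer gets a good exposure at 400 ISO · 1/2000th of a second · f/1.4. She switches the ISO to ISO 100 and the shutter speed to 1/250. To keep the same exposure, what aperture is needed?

ISO: 400 → 200 → 100 — 2 stops lower (darker).
Shutter speed: 1/2000 → 1/1000 → 1/500 → 1/250 — 3 stops longer (brighter).
Net change so far: 1 stop brighter. Offset with the aperture: f/1.4 → f/2.

f/2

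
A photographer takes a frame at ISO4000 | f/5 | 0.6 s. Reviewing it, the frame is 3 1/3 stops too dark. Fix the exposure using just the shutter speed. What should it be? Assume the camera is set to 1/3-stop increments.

6 s

Underexposed by 3 1/3 stops → need 3 1/3 stops brighter.
Shutter speed: 0.6 → 0.8 → 1 → 1.3 → 1.6 → 2 → 2.5 → 3.2 → 4 → 5 → 6.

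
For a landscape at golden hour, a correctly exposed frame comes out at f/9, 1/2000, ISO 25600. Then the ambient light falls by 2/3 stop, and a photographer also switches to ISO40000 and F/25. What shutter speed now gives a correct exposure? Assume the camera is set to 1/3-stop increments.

Scene light: 2/3 stop darker.
ISO: 25600 → 32000 → 40000 — 2/3 stop raised (brighter).
Aperture: f/9 → f/10 → f/11 → f/13 → f/14 → f/16 → f/18 → f/20 → f/22 → f/25 — 3 stops stopped down (darker).
Net so far: 3 stops darker. Shutter speed: 1/2000 → 1/1600 → 1/1250 → 1/1000 → 1/800 → 1/640 → 1/500 → 1/400 → 1/320 → 1/250.

1/250s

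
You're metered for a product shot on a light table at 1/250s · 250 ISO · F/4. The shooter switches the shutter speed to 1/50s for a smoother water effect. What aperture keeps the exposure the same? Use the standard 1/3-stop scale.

Shutter speed: 1/250 → 1/200 → 1/160 → 1/125 → 1/100 → 1/80 → 1/60 → 1/50 — 2 1/3 stops slower (brighter).
Need 2 1/3 stops darker from the aperture: f/4 → f/4.5 → f/5 → f/5.6 → f/6.3 → f/7.1 → f/8 → f/9.

f/9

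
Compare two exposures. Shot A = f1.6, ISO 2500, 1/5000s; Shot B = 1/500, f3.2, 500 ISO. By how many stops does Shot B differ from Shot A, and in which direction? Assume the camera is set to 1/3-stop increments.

1 stop darker

Aperture: f/1.6 → f/1.8 → f/2 → f/2.2 → f/2.5 → f/2.8 → f/3.2 — 2 stops smaller aperture (darker).
Shutter speed: 1/5000 → 1/4000 → 1/3200 → 1/2500 → 1/2000 → 1/1600 → 1/1250 → 1/1000 → 1/800 → 1/640 → 1/500 — 3 1/3 stops slower (brighter).
ISO: 2500 → 2000 → 1600 → 1250 → 1000 → 800 → 640 → 500 — 2 1/3 stops lower (darker).
Net: −2 +3 1/3 −2 1/3 = −1 stop.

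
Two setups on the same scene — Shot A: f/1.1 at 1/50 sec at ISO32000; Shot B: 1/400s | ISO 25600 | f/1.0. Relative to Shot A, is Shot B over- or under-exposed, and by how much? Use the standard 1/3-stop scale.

Aperture: f/1.1 → f/1.0 — 1/3 stop opened up (brighter).
Shutter speed: 1/50 → 1/60 → 1/80 → 1/100 → 1/125 → 1/160 → 1/200 → 1/250 → 1/320 → 1/400 — 3 stops shorter (darker).
ISO: 32000 → 25600 — 1/3 stop lower (darker).
Net: +1/3 −3 −1/3 = −3 stops.

3 stops darker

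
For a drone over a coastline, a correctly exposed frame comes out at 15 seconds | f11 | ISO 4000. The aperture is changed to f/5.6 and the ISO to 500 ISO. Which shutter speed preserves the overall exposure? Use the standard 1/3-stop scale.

30 s

Aperture: f/11 → f/10 → f/9 → f/8 → f/7.1 → f/6.3 → f/5.6 — 2 stops larger aperture (brighter).
ISO: 4000 → 3200 → 2500 → 2000 → 1600 → 1250 → 1000 → 800 → 640 → 500 — 3 stops dropped (darker).
Net change so far: 1 stop darker. Offset with the shutter speed: 15 → 20 → 25 → 30.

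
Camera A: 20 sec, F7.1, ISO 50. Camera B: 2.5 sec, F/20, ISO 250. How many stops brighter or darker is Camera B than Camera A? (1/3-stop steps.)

3 2/3 stops darker

Aperture: f/7.1 → f/8 → f/9 → f/10 → f/11 → f/13 → f/14 → f/16 → f/18 → f/20 — 3 stops smaller aperture (darker).
Shutter speed: 20 → 15 → 13 → 10 → 8 → 6 → 5 → 4 → 3.2 → 2.5 — 3 stops shorter (darker).
ISO: 50 → 64 → 80 → 100 → 125 → 160 → 200 → 250 — 2 1/3 stops higher (brighter).
Net: −3 −3 +2 1/3 = −3 2/3 stops.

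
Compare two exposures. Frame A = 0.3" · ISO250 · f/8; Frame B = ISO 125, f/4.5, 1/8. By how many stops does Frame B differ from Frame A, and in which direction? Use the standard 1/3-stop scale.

Aperture: f/8 → f/7.1 → f/6.3 → f/5.6 → f/5 → f/4.5 — 1 2/3 stops larger aperture (brighter).
Shutter speed: 0.3 → 1/4 → 1/5 → 1/6 → 1/8 — 1 1/3 stops shorter (darker).
ISO: 250 → 200 → 160 → 125 — 1 stop dropped (darker).
Net: +1 2/3 −1 1/3 −1 = −2/3 stops.

2/3 stop darker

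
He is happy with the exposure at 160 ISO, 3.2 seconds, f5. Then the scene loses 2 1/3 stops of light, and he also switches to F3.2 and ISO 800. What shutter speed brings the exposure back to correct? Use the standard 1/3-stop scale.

1.3 s

Scene light: 2 1/3 stops darker.
Aperture: f/5 → f/4.5 → f/4 → f/3.5 → f/3.2 — 1 1/3 stops opened up (brighter).
ISO: 160 → 200 → 250 → 320 → 400 → 500 → 640 → 800 — 2 1/3 stops higher (brighter).
Net so far: 1 1/3 stops brighter. Shutter speed: 3.2 → 2.5 → 2 → 1.6 → 1.3.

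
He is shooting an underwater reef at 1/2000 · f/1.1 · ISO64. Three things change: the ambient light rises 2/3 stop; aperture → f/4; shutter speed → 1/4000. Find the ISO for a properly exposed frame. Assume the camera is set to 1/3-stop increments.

Scene light: 2/3 stop brighter.
Aperture: f/1.1 → f/1.2 → f/1.4 → f/1.6 → f/1.8 → f/2 → f/2.2 → f/2.5 → f/2.8 → f/3.2 → f/3.5 → f/4 — 3 2/3 stops narrower (darker).
Shutter speed: 1/2000 → 1/2500 → 1/3200 → 1/4000 — 1 stop faster (darker).
Net so far: 4 stops darker. ISO: 64 → 80 → 100 → 125 → 160 → 200 → 250 → 320 → 400 → 500 → 640 → 800 → 1000.

ISO 1000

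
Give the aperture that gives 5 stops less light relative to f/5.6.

f/32

Aperture: f/5.6 → f/8 → f/11 → f/16 → f/22 → f/32 — 5 stops narrower (darker).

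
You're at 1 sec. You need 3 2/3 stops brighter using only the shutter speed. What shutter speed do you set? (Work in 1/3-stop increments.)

13 s

Shutter speed: 1 → 1.3 → 1.6 → 2 → 2.5 → 3.2 → 4 → 5 → 6 → 8 → 10 → 13 — 3 2/3 stops slower (brighter).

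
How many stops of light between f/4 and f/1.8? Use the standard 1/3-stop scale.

f/4 → f/3.5 → f/3.2 → f/2.8 → f/2.5 → f/2.2 → f/2 → f/1.8 — count the steps: 7 third-stops = 2 1/3 stops.

2 1/3 stops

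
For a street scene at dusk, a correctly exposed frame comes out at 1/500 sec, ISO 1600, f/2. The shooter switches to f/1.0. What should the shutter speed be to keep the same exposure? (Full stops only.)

Aperture: f/2 → f/1.4 → f/1.0 — 2 stops opened up (brighter).
Need 2 stops darker from the shutter speed: 1/500 → 1/1000 → 1/2000.

1/2000s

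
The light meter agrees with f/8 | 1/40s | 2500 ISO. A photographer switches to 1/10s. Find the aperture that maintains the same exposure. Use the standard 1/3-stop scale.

f/16

Shutter speed: 1/40 → 1/30 → 1/25 → 1/20 → 1/15 → 1/13 → 1/10 — 2 stops slower (brighter).
Need 2 stops darker from the aperture: f/8 → f/9 → f/10 → f/11 → f/13 → f/14 → f/16.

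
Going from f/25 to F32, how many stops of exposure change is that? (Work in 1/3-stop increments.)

f/25 → f/29 → f/32 — count the steps: 2 third-stops = 2/3 stop.

2/3 stop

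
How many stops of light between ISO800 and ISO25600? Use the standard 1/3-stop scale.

5 stops

800 → 1000 → 1250 → 1600 → 2000 → 2500 → 3200 → 4000 → 5000 → 6400 → 8000 → 10000 → 12800 → 16000 → 20000 → 25600 — count the steps: 15 third-stops = 5 stops.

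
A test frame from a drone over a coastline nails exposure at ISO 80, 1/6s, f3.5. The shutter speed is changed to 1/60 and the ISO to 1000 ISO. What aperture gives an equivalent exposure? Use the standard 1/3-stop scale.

Shutter speed: 1/6 → 1/8 → 1/10 → 1/13 → 1/15 → 1/20 → 1/25 → 1/30 → 1/40 → 1/50 → 1/60 — 3 1/3 stops shorter (darker).
ISO: 80 → 100 → 125 → 160 → 200 → 250 → 320 → 400 → 500 → 640 → 800 → 1000 — 3 2/3 stops raised (brighter).
Net change so far: 1/3 stop brighter. Offset with the aperture: f/3.5 → f/4.

f/4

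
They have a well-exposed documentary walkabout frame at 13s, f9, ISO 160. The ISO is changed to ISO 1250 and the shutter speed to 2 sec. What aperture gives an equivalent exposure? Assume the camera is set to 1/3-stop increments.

ISO: 160 → 200 → 250 → 320 → 400 → 500 → 640 → 800 → 1000 → 1250 — 3 stops higher (brighter).
Shutter speed: 13 → 10 → 8 → 6 → 5 → 4 → 3.2 → 2.5 → 2 — 2 2/3 stops shorter (darker).
Net change so far: 1/3 stop brighter. Offset with the aperture: f/9 → f/10.

f/10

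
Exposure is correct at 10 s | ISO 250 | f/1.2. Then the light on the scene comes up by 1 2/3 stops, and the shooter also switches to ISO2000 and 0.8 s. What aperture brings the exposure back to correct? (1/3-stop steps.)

Scene light: 1 2/3 stops brighter.
ISO: 250 → 320 → 400 → 500 → 640 → 800 → 1000 → 1250 → 1600 → 2000 — 3 stops raised (brighter).
Shutter speed: 10 → 8 → 6 → 5 → 4 → 3.2 → 2.5 → 2 → 1.6 → 1.3 → 1 → 0.8 — 3 2/3 stops shorter (darker).
Net so far: 1 stop brighter. Aperture: f/1.2 → f/1.4 → f/1.6 → f/1.8.

f/1.8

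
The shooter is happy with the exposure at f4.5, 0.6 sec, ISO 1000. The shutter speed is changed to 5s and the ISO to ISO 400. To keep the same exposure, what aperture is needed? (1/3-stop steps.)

f/8

Shutter speed: 0.6 → 0.8 → 1 → 1.3 → 1.6 → 2 → 2.5 → 3.2 → 4 → 5 — 3 stops slower (brighter).
ISO: 1000 → 800 → 640 → 500 → 400 — 1 1/3 stops lower (darker).
Net change so far: 1 2/3 stops brighter. Offset with the aperture: f/4.5 → f/5 → f/5.6 → f/6.3 → f/7.1 → f/8.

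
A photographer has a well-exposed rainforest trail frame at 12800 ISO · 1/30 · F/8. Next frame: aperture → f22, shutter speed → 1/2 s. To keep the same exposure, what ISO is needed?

ISO 6400

Aperture: f/8 → f/11 → f/16 → f/22 — 3 stops smaller aperture (darker).
Shutter speed: 1/30 → 1/15 → 1/8 → 1/4 → 1/2 — 4 stops longer (brighter).
Net change so far: 1 stop brighter. Offset with the ISO: 12800 → 6400.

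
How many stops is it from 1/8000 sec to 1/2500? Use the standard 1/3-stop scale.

1/8000 → 1/6400 → 1/5000 → 1/4000 → 1/3200 → 1/2500 — count the steps: 5 third-stops = 1 2/3 stops.

1 2/3 stops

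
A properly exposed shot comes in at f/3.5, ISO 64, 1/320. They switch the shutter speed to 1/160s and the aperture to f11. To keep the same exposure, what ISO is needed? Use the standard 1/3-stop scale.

Shutter speed: 1/320 → 1/250 → 1/200 → 1/160 — 1 stop slower (brighter).
Aperture: f/3.5 → f/4 → f/4.5 → f/5 → f/5.6 → f/6.3 → f/7.1 → f/8 → f/9 → f/10 → f/11 — 3 1/3 stops narrower (darker).
Net change so far: 2 1/3 stops darker. Offset with the ISO: 64 → 80 → 100 → 125 → 160 → 200 → 250 → 320.

ISO 320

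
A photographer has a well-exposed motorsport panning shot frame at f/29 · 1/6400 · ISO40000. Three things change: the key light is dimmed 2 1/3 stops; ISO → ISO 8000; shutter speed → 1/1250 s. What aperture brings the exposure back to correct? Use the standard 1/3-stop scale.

f/13

Scene light: 2 1/3 stops darker.
ISO: 40000 → 32000 → 25600 → 20000 → 16000 → 12800 → 10000 → 8000 — 2 1/3 stops lower (darker).
Shutter speed: 1/6400 → 1/5000 → 1/4000 → 1/3200 → 1/2500 → 1/2000 → 1/1600 → 1/1250 — 2 1/3 stops longer (brighter).
Net so far: 2 1/3 stops darker. Aperture: f/29 → f/25 → f/22 → f/20 → f/18 → f/16 → f/14 → f/13.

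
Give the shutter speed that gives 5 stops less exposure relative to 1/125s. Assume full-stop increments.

Shutter speed: 1/125 → 1/250 → 1/500 → 1/1000 → 1/2000 → 1/4000 — 5 stops faster (darker).

1/4000s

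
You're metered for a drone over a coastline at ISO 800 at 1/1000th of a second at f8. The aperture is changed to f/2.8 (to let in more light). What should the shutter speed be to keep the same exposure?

1/8000s

Aperture: f/8 → f/5.6 → f/4 → f/2.8 — 3 stops larger aperture (brighter).
Need 3 stops darker from the shutter speed: 1/1000 → 1/2000 → 1/4000 → 1/8000.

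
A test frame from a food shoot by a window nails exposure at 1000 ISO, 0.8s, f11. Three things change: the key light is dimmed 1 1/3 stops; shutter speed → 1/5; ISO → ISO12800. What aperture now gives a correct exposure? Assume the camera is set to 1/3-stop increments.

f/13

Scene light: 1 1/3 stops darker.
Shutter speed: 0.8 → 0.6 → 0.5 → 0.4 → 0.3 → 1/4 → 1/5 — 2 stops shorter (darker).
ISO: 1000 → 1250 → 1600 → 2000 → 2500 → 3200 → 4000 → 5000 → 6400 → 8000 → 10000 → 12800 — 3 2/3 stops raised (brighter).
Net so far: 1/3 stop brighter. Aperture: f/11 → f/13.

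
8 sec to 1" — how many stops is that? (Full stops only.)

8 → 4 → 2 → 1 — count the steps: 3 stops.

3 stops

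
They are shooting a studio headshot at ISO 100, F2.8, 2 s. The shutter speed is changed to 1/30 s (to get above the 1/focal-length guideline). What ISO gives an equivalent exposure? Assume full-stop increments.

Shutter speed: 2 → 1 → 1/2 → 1/4 → 1/8 → 1/15 → 1/30 — 6 stops shorter (darker).
Need 6 stops brighter from the ISO: 100 → 200 → 400 → 800 → 1600 → 3200 → 6400.

ISO 6400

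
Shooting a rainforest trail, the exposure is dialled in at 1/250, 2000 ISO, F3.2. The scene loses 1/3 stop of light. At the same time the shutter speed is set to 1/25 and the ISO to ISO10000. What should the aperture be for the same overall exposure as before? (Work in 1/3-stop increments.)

Scene light: 1/3 stop darker.
Shutter speed: 1/250 → 1/200 → 1/160 → 1/125 → 1/100 → 1/80 → 1/60 → 1/50 → 1/40 → 1/30 → 1/25 — 3 1/3 stops slower (brighter).
ISO: 2000 → 2500 → 3200 → 4000 → 5000 → 6400 → 8000 → 10000 — 2 1/3 stops raised (brighter).
Net so far: 5 1/3 stops brighter. Aperture: f/3.2 → f/3.5 → f/4 → f/4.5 → f/5 → f/5.6 → f/6.3 → f/7.1 → f/8 → f/9 → f/10 → f/11 → f/13 → f/14 → f/16 → f/18 → f/20.

f/20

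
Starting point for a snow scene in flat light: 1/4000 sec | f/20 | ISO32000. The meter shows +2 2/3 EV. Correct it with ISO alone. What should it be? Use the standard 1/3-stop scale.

Overexposed by 2 2/3 stops → need 2 2/3 stops darker.
ISO: 32000 → 25600 → 20000 → 16000 → 12800 → 10000 → 8000 → 6400 → 5000.

ISO 5000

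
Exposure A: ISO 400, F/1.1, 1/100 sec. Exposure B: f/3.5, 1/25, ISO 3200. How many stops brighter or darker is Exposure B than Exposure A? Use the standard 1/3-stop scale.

Aperture: f/1.1 → f/1.2 → f/1.4 → f/1.6 → f/1.8 → f/2 → f/2.2 → f/2.5 → f/2.8 → f/3.2 → f/3.5 — 3 1/3 stops narrower (darker).
Shutter speed: 1/100 → 1/80 → 1/60 → 1/50 → 1/40 → 1/30 → 1/25 — 2 stops slower (brighter).
ISO: 400 → 500 → 640 → 800 → 1000 → 1250 → 1600 → 2000 → 2500 → 3200 — 3 stops higher (brighter).
Net: −3 1/3 +2 +3 = +1 2/3 stops.

1 2/3 stops brighter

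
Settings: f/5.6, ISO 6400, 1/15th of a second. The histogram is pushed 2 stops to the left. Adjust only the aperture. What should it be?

Underexposed by 2 stops → need 2 stops brighter.
Aperture: f/5.6 → f/4 → f/2.8.

f/2.8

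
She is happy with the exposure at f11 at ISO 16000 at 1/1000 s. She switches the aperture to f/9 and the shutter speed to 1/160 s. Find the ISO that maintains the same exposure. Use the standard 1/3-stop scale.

ISO 1600

Aperture: f/11 → f/10 → f/9 — 2/3 stop wider (brighter).
Shutter speed: 1/1000 → 1/800 → 1/640 → 1/500 → 1/400 → 1/320 → 1/250 → 1/200 → 1/160 — 2 2/3 stops slower (brighter).
Net change so far: 3 1/3 stops brighter. Offset with the ISO: 16000 → 12800 → 10000 → 8000 → 6400 → 5000 → 4000 → 3200 → 2500 → 2000 → 1600.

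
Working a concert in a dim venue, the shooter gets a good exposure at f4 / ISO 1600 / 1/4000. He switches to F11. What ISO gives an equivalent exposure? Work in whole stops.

Aperture: f/4 → f/5.6 → f/8 → f/11 — 3 stops stopped down (darker).
Need 3 stops brighter from the ISO: 1600 → 3200 → 6400 → 12800.

ISO 12800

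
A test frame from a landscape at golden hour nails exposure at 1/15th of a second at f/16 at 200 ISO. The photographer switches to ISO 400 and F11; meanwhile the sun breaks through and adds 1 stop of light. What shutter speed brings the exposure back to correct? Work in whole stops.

Scene light: 1 stop brighter.
ISO: 200 → 400 — 1 stop higher (brighter).
Aperture: f/16 → f/11 — 1 stop wider (brighter).
Net so far: 3 stops brighter. Shutter speed: 1/15 → 1/30 → 1/60 → 1/125.

1/125s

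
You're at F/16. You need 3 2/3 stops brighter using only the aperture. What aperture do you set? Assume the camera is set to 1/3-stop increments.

Aperture: f/16 → f/14 → f/13 → f/11 → f/10 → f/9 → f/8 → f/7.1 → f/6.3 → f/5.6 → f/5 → f/4.5 — 3 2/3 stops wider (brighter).

f/4.5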